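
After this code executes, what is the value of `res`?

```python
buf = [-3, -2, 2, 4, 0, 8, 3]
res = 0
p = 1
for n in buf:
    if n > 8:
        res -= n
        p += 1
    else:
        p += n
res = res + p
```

13

n=-3: not >8; p=-2
n=-2: not >8; p=-4
n=2: not >8; p=-2
n=4: not >8; p=2
n=0: not >8; p=2
n=8: not >8; p=10
n=3: not >8; p=13
res+p = 0+13 = 13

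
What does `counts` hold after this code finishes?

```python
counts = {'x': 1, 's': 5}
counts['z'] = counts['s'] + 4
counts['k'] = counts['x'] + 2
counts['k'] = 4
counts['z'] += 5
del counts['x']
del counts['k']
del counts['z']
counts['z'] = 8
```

{'s': 5, 'z': 8}

counts['z'] = counts['s']+4 = 9 → {'x': 1, 's': 5, 'z': 9}
counts['k'] = counts['x']+2 = 3 → {'x': 1, 's': 5, 'z': 9, 'k': 3}
counts['k'] = 4 → {'x': 1, 's': 5, 'z': 9, 'k': 4}
counts['z'] = 9+5 = 14 → {'x': 1, 's': 5, 'z': 14, 'k': 4}
del 'x' → {'s': 5, 'z': 14, 'k': 4}
del 'k' → {'s': 5, 'z': 14}
del 'z' → {'s': 5}
counts['z'] = 8 → {'s': 5, 'z': 8}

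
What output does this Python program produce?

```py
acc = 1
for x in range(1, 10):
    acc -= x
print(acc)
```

x=1: acc = 1-1 = 0
x=2: acc = 0-2 = -2
x=3: acc = (-2)-3 = -5
x=4: acc = (-5)-4 = -9
x=5: acc = (-9)-5 = -14
x=6: acc = (-14)-6 = -20
x=7: acc = (-20)-7 = -27
x=8: acc = (-27)-8 = -35
x=9: acc = (-35)-9 = -44

-44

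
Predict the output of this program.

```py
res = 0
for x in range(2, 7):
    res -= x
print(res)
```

-20

x=2: res = 0-2 = -2
x=3: res = (-2)-3 = -5
x=4: res = (-5)-4 = -9
x=5: res = (-9)-5 = -14
x=6: res = (-14)-6 = -20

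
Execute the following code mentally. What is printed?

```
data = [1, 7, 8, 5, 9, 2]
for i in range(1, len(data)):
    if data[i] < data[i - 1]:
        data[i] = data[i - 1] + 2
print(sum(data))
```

i=1: 7>=1, unchanged → [1, 7, 8, 5, 9, 2]
i=2: 8>=7, unchanged → [1, 7, 8, 5, 9, 2]
i=3: 5<8, data[3] = 8+2 = 10 → [1, 7, 8, 10, 9, 2]
i=4: 9<10, data[4] = 10+2 = 12 → [1, 7, 8, 10, 12, 2]
i=5: 2<12, data[5] = 12+2 = 14 → [1, 7, 8, 10, 12, 14]
sum = 52

52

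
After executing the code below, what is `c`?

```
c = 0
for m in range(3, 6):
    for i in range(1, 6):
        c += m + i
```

105

m=3,i=1: c = 0+4 = 4
m=3,i=2: c = 4+5 = 9
m=3,i=3: c = 9+6 = 15
m=3,i=4: c = 15+7 = 22
m=3,i=5: c = 22+8 = 30
m=4,i=1: c = 30+5 = 35
m=4,i=2: c = 35+6 = 41
m=4,i=3: c = 41+7 = 48
m=4,i=4: c = 48+8 = 56
m=4,i=5: c = 56+9 = 65
m=5,i=1: c = 65+6 = 71
m=5,i=2: c = 71+7 = 78
m=5,i=3: c = 78+8 = 86
m=5,i=4: c = 86+9 = 95
m=5,i=5: c = 95+10 = 105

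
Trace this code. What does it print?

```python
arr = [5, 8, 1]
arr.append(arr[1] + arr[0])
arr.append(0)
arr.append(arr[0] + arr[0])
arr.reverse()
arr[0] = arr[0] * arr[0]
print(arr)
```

append arr[1]+arr[0] = 8+5 = 13 → [5, 8, 1, 13]
append 0 → [5, 8, 1, 13, 0]
append arr[0]+arr[0] = 5+5 = 10 → [5, 8, 1, 13, 0, 10]
reverse → [10, 0, 13, 1, 8, 5]
arr[0] = arr[0]*arr[0] = 10*10 = 100 → [100, 0, 13, 1, 8, 5]

[100, 0, 13, 1, 8, 5]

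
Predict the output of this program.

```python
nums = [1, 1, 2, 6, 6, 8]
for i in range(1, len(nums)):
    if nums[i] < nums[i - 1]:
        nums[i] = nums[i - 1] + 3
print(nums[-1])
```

8

i=1: 1>=1, unchanged → [1, 1, 2, 6, 6, 8]
i=2: 2>=1, unchanged → [1, 1, 2, 6, 6, 8]
i=3: 6>=2, unchanged → [1, 1, 2, 6, 6, 8]
i=4: 6>=6, unchanged → [1, 1, 2, 6, 6, 8]
i=5: 8>=6, unchanged → [1, 1, 2, 6, 6, 8]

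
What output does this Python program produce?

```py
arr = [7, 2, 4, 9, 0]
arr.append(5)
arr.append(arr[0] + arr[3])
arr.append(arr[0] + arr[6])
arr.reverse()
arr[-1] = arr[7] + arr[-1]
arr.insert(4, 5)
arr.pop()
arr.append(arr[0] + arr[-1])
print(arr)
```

[23, 16, 5, 0, 5, 9, 4, 2, 25]

append 5 → [7, 2, 4, 9, 0, 5]
append arr[0]+arr[3] = 7+9 = 16 → [7, 2, 4, 9, 0, 5, 16]
append arr[0]+arr[6] = 7+16 = 23 → [7, 2, 4, 9, 0, 5, 16, 23]
reverse → [23, 16, 5, 0, 9, 4, 2, 7]
arr[-1] = arr[7]+arr[-1] = 7+7 = 14 → [23, 16, 5, 0, 9, 4, 2, 14]
insert 5 at 4 → [23, 16, 5, 0, 5, 9, 4, 2, 14]
pop() removes 14 → [23, 16, 5, 0, 5, 9, 4, 2]
append arr[0]+arr[-1] = 23+2 = 25 → [23, 16, 5, 0, 5, 9, 4, 2, 25]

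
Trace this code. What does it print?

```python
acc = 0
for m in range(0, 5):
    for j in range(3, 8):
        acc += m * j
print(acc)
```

250

m=0,j=3: acc = 0+0 = 0
m=0,j=4: acc = 0+0 = 0
m=0,j=5: acc = 0+0 = 0
m=0,j=6: acc = 0+0 = 0
m=0,j=7: acc = 0+0 = 0
m=1,j=3: acc = 0+3 = 3
m=1,j=4: acc = 3+4 = 7
m=1,j=5: acc = 7+5 = 12
m=1,j=6: acc = 12+6 = 18
m=1,j=7: acc = 18+7 = 25
m=2,j=3: acc = 25+6 = 31
m=2,j=4: acc = 31+8 = 39
m=2,j=5: acc = 39+10 = 49
m=2,j=6: acc = 49+12 = 61
m=2,j=7: acc = 61+14 = 75
m=3,j=3: acc = 75+9 = 84
m=3,j=4: acc = 84+12 = 96
m=3,j=5: acc = 96+15 = 111
m=3,j=6: acc = 111+18 = 129
m=3,j=7: acc = 129+21 = 150
m=4,j=3: acc = 150+12 = 162
m=4,j=4: acc = 162+16 = 178
m=4,j=5: acc = 178+20 = 198
m=4,j=6: acc = 198+24 = 222
m=4,j=7: acc = 222+28 = 250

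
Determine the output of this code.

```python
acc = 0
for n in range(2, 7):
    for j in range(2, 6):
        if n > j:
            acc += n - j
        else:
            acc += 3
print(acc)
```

n=2,j=2: not 2>2, acc = 0+3 = 3
n=2,j=3: not 2>3, acc = 3+3 = 6
n=2,j=4: not 2>4, acc = 6+3 = 9
n=2,j=5: not 2>5, acc = 9+3 = 12
n=3,j=2: 3>2, acc = 12+1 = 13
n=3,j=3: not 3>3, acc = 13+3 = 16
n=3,j=4: not 3>4, acc = 16+3 = 19
n=3,j=5: not 3>5, acc = 19+3 = 22
n=4,j=2: 4>2, acc = 22+2 = 24
n=4,j=3: 4>3, acc = 24+1 = 25
n=4,j=4: not 4>4, acc = 25+3 = 28
n=4,j=5: not 4>5, acc = 28+3 = 31
n=5,j=2: 5>2, acc = 31+3 = 34
n=5,j=3: 5>3, acc = 34+2 = 36
n=5,j=4: 5>4, acc = 36+1 = 37
n=5,j=5: not 5>5, acc = 37+3 = 40
n=6,j=2: 6>2, acc = 40+4 = 44
n=6,j=3: 6>3, acc = 44+3 = 47
n=6,j=4: 6>4, acc = 47+2 = 49
n=6,j=5: 6>5, acc = 49+1 = 50

50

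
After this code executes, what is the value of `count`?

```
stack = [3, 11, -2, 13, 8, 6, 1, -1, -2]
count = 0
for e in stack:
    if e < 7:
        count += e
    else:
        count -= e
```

-27

e=3: <7, count = 0+3 = 3
e=11: not <7, count = 3-11 = -8
e=-2: <7, count = (-8)+(-2) = -10
e=13: not <7, count = (-10)-13 = -23
e=8: not <7, count = (-23)-8 = -31
e=6: <7, count = (-31)+6 = -25
e=1: <7, count = (-25)+1 = -24
e=-1: <7, count = (-24)+(-1) = -25
e=-2: <7, count = (-25)+(-2) = -27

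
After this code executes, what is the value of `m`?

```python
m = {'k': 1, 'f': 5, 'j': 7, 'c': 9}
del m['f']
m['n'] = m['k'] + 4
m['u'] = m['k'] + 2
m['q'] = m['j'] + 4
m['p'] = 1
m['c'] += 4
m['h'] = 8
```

{'k': 1, 'j': 7, 'c': 13, 'n': 5, 'u': 3, 'q': 11, 'p': 1, 'h': 8}

del 'f' → {'k': 1, 'j': 7, 'c': 9}
m['n'] = m['k']+4 = 5 → {'k': 1, 'j': 7, 'c': 9, 'n': 5}
m['u'] = m['k']+2 = 3 → {'k': 1, 'j': 7, 'c': 9, 'n': 5, 'u': 3}
m['q'] = m['j']+4 = 11 → {'k': 1, 'j': 7, 'c': 9, 'n': 5, 'u': 3, 'q': 11}
m['p'] = 1 → {'k': 1, 'j': 7, 'c': 9, 'n': 5, 'u': 3, 'q': 11, 'p': 1}
m['c'] = 9+4 = 13 → {'k': 1, 'j': 7, 'c': 13, 'n': 5, 'u': 3, 'q': 11, 'p': 1}
m['h'] = 8 → {'k': 1, 'j': 7, 'c': 13, 'n': 5, 'u': 3, 'q': 11, 'p': 1, 'h': 8}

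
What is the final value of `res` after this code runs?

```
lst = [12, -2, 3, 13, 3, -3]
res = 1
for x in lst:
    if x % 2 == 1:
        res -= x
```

x=12: not odd
x=-2: not odd
x=3: odd, res = 1-3 = -2
x=13: odd, res = (-2)-13 = -15
x=3: odd, res = (-15)-3 = -18
x=-3: odd, res = (-18)-(-3) = -15

-15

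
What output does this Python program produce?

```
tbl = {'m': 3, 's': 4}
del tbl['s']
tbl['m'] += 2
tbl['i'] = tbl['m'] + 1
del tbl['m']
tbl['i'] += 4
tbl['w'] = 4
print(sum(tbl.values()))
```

14

del 's' → {'m': 3}
tbl['m'] = 3+2 = 5 → {'m': 5}
tbl['i'] = tbl['m']+1 = 6 → {'m': 5, 'i': 6}
del 'm' → {'i': 6}
tbl['i'] = 6+4 = 10 → {'i': 10}
tbl['w'] = 4 → {'i': 10, 'w': 4}
sum of values = 14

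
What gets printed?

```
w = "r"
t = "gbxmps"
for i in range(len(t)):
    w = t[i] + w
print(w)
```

spmxbgr

i=0: prepend 'g' → 'gr'
i=1: prepend 'b' → 'bgr'
i=2: prepend 'x' → 'xbgr'
i=3: prepend 'm' → 'mxbgr'
i=4: prepend 'p' → 'pmxbgr'
i=5: prepend 's' → 'spmxbgr'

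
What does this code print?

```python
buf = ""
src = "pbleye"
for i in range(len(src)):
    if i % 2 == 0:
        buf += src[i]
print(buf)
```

ply

i=0: add 'p' → 'p'
i=1: skip
i=2: add 'l' → 'pl'
i=3: skip
i=4: add 'y' → 'ply'
i=5: skip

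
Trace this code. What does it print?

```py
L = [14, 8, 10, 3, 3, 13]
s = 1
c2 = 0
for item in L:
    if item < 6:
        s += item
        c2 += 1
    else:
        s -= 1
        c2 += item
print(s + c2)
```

item=14: not <6, s = 1-1 = 0; c2=14
item=8: not <6, s = 0-1 = -1; c2=22
item=10: not <6, s = (-1)-1 = -2; c2=32
item=3: <6, s = (-2)+3 = 1; c2=33
item=3: <6, s = 1+3 = 4; c2=34
item=13: not <6, s = 4-1 = 3; c2=47
s+c2 = 3+47 = 50

50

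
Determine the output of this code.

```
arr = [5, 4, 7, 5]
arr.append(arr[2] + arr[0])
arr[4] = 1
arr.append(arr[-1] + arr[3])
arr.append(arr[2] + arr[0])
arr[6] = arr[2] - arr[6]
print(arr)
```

[5, 4, 7, 5, 1, 6, -5]

append arr[2]+arr[0] = 7+5 = 12 → [5, 4, 7, 5, 12]
arr[4] = 1 → [5, 4, 7, 5, 1]
append arr[-1]+arr[3] = 1+5 = 6 → [5, 4, 7, 5, 1, 6]
append arr[2]+arr[0] = 7+5 = 12 → [5, 4, 7, 5, 1, 6, 12]
arr[6] = arr[2]-arr[6] = 7-12 = -5 → [5, 4, 7, 5, 1, 6, -5]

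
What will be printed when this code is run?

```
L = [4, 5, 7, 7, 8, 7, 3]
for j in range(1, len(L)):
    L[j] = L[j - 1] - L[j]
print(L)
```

j=1: L[1] = 4-5 = -1 → [4, -1, 7, 7, 8, 7, 3]
j=2: L[2] = (-1)-7 = -8 → [4, -1, -8, 7, 8, 7, 3]
j=3: L[3] = (-8)-7 = -15 → [4, -1, -8, -15, 8, 7, 3]
j=4: L[4] = (-15)-8 = -23 → [4, -1, -8, -15, -23, 7, 3]
j=5: L[5] = (-23)-7 = -30 → [4, -1, -8, -15, -23, -30, 3]
j=6: L[6] = (-30)-3 = -33 → [4, -1, -8, -15, -23, -30, -33]

[4, -1, -8, -15, -23, -30, -33]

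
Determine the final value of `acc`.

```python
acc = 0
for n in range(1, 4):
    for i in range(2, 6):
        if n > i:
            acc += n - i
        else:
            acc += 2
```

n=1,i=2: not 1>2, acc = 0+2 = 2
n=1,i=3: not 1>3, acc = 2+2 = 4
n=1,i=4: not 1>4, acc = 4+2 = 6
n=1,i=5: not 1>5, acc = 6+2 = 8
n=2,i=2: not 2>2, acc = 8+2 = 10
n=2,i=3: not 2>3, acc = 10+2 = 12
n=2,i=4: not 2>4, acc = 12+2 = 14
n=2,i=5: not 2>5, acc = 14+2 = 16
n=3,i=2: 3>2, acc = 16+1 = 17
n=3,i=3: not 3>3, acc = 17+2 = 19
n=3,i=4: not 3>4, acc = 19+2 = 21
n=3,i=5: not 3>5, acc = 21+2 = 23

23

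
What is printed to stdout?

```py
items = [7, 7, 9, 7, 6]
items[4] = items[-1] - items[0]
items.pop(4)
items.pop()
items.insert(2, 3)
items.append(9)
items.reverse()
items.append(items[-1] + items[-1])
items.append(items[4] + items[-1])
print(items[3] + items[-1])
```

items[4] = items[-1]-items[0] = 6-7 = -1 → [7, 7, 9, 7, -1]
pop(4) removes -1 → [7, 7, 9, 7]
pop() removes 7 → [7, 7, 9]
insert 3 at 2 → [7, 7, 3, 9]
append 9 → [7, 7, 3, 9, 9]
reverse → [9, 9, 3, 7, 7]
append items[-1]+items[-1] = 7+7 = 14 → [9, 9, 3, 7, 7, 14]
append items[4]+items[-1] = 7+14 = 21 → [9, 9, 3, 7, 7, 14, 21]
items[3]+items[-1] = 7+21 = 28

28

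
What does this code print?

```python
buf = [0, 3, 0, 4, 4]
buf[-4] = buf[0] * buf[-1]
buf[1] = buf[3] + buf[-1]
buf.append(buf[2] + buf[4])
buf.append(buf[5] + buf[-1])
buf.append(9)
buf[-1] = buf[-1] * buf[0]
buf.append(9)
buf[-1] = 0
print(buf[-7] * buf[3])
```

buf[-4] = buf[0]*buf[-1] = 0*4 = 0 → [0, 0, 0, 4, 4]
buf[1] = buf[3]+buf[-1] = 4+4 = 8 → [0, 8, 0, 4, 4]
append buf[2]+buf[4] = 0+4 = 4 → [0, 8, 0, 4, 4, 4]
append buf[5]+buf[-1] = 4+4 = 8 → [0, 8, 0, 4, 4, 4, 8]
append 9 → [0, 8, 0, 4, 4, 4, 8, 9]
buf[-1] = buf[-1]*buf[0] = 9*0 = 0 → [0, 8, 0, 4, 4, 4, 8, 0]
append 9 → [0, 8, 0, 4, 4, 4, 8, 0, 9]
buf[-1] = 0 → [0, 8, 0, 4, 4, 4, 8, 0, 0]
buf[-7]*buf[3] = 0*4 = 0

0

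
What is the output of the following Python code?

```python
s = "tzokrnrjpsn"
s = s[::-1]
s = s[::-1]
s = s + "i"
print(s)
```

reverse → 'nspjrnrkozt'
reverse → 'tzokrnrjpsn'
+ 'i' → 'tzokrnrjpsni'

tzokrnrjpsni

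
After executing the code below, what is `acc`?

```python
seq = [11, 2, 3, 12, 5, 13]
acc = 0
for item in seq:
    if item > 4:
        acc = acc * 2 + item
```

159

item=11: >4, acc = 0*2+11 = 11
item=2: not >4
item=3: not >4
item=12: >4, acc = 11*2+12 = 34
item=5: >4, acc = 34*2+5 = 73
item=13: >4, acc = 73*2+13 = 159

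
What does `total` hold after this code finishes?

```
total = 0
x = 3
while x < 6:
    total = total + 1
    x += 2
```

x=3: total = 0+1 = 1
x=5: total = 1+1 = 2

2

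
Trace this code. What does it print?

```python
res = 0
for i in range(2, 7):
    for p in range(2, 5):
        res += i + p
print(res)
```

i=2,p=2: res = 0+4 = 4
i=2,p=3: res = 4+5 = 9
i=2,p=4: res = 9+6 = 15
i=3,p=2: res = 15+5 = 20
i=3,p=3: res = 20+6 = 26
i=3,p=4: res = 26+7 = 33
i=4,p=2: res = 33+6 = 39
i=4,p=3: res = 39+7 = 46
i=4,p=4: res = 46+8 = 54
i=5,p=2: res = 54+7 = 61
i=5,p=3: res = 61+8 = 69
i=5,p=4: res = 69+9 = 78
i=6,p=2: res = 78+8 = 86
i=6,p=3: res = 86+9 = 95
i=6,p=4: res = 95+10 = 105

105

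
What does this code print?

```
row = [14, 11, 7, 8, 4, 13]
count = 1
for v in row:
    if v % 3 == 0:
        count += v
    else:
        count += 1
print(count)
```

v=14: not %3==0, count = 1+1 = 2
v=11: not %3==0, count = 2+1 = 3
v=7: not %3==0, count = 3+1 = 4
v=8: not %3==0, count = 4+1 = 5
v=4: not %3==0, count = 5+1 = 6
v=13: not %3==0, count = 6+1 = 7

7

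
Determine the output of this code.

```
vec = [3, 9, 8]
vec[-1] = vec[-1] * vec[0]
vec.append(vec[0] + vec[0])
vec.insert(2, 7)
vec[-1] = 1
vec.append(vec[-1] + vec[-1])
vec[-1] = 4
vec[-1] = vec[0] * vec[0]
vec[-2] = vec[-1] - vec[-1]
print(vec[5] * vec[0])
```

vec[-1] = vec[-1]*vec[0] = 8*3 = 24 → [3, 9, 24]
append vec[0]+vec[0] = 3+3 = 6 → [3, 9, 24, 6]
insert 7 at 2 → [3, 9, 7, 24, 6]
vec[-1] = 1 → [3, 9, 7, 24, 1]
append vec[-1]+vec[-1] = 1+1 = 2 → [3, 9, 7, 24, 1, 2]
vec[-1] = 4 → [3, 9, 7, 24, 1, 4]
vec[-1] = vec[0]*vec[0] = 3*3 = 9 → [3, 9, 7, 24, 1, 9]
vec[-2] = vec[-1]-vec[-1] = 9-9 = 0 → [3, 9, 7, 24, 0, 9]
vec[5]*vec[0] = 9*3 = 27

27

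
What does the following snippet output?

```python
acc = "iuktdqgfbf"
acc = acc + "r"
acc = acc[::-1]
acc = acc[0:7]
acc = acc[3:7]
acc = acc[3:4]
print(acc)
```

d

+ 'r' → 'iuktdqgfbfr'
reverse → 'rfbfgqdtkui'
slice [0:7] → 'rfbfgqd'
slice [3:7] → 'fgqd'
slice [3:4] → 'd'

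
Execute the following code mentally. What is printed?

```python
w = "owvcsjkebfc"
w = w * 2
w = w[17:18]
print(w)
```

repeat ×2 → 'owvcsjkebfcowvcsjkebfc'
slice [17:18] → 'k'

k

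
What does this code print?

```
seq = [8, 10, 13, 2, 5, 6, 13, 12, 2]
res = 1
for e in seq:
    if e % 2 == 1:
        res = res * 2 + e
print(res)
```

83

e=8: not odd
e=10: not odd
e=13: odd, res = 1*2+13 = 15
e=2: not odd
e=5: odd, res = 15*2+5 = 35
e=6: not odd
e=13: odd, res = 35*2+13 = 83
e=12: not odd
e=2: not odd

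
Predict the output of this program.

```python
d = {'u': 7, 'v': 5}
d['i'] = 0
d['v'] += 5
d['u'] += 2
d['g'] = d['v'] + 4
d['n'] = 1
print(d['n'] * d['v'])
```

d['i'] = 0 → {'u': 7, 'v': 5, 'i': 0}
d['v'] = 5+5 = 10 → {'u': 7, 'v': 10, 'i': 0}
d['u'] = 7+2 = 9 → {'u': 9, 'v': 10, 'i': 0}
d['g'] = d['v']+4 = 14 → {'u': 9, 'v': 10, 'i': 0, 'g': 14}
d['n'] = 1 → {'u': 9, 'v': 10, 'i': 0, 'g': 14, 'n': 1}
d['n']*d['v'] = 1*10 = 10

10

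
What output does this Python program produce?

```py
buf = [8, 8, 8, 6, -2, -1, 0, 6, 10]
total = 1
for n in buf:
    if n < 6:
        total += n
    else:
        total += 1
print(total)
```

4

n=8: not <6, total = 1+1 = 2
n=8: not <6, total = 2+1 = 3
n=8: not <6, total = 3+1 = 4
n=6: not <6, total = 4+1 = 5
n=-2: <6, total = 5+(-2) = 3
n=-1: <6, total = 3+(-1) = 2
n=0: <6, total = 2+0 = 2
n=6: not <6, total = 2+1 = 3
n=10: not <6, total = 3+1 = 4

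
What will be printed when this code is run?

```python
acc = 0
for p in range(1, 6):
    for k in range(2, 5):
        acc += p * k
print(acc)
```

135

p=1,k=2: acc = 0+2 = 2
p=1,k=3: acc = 2+3 = 5
p=1,k=4: acc = 5+4 = 9
p=2,k=2: acc = 9+4 = 13
p=2,k=3: acc = 13+6 = 19
p=2,k=4: acc = 19+8 = 27
p=3,k=2: acc = 27+6 = 33
p=3,k=3: acc = 33+9 = 42
p=3,k=4: acc = 42+12 = 54
p=4,k=2: acc = 54+8 = 62
p=4,k=3: acc = 62+12 = 74
p=4,k=4: acc = 74+16 = 90
p=5,k=2: acc = 90+10 = 100
p=5,k=3: acc = 100+15 = 115
p=5,k=4: acc = 115+20 = 135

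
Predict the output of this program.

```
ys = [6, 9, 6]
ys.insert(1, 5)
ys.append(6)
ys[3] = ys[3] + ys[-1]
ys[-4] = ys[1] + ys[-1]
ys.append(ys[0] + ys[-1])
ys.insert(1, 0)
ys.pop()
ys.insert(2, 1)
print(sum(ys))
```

45

insert 5 at 1 → [6, 5, 9, 6]
append 6 → [6, 5, 9, 6, 6]
ys[3] = ys[3]+ys[-1] = 6+6 = 12 → [6, 5, 9, 12, 6]
ys[-4] = ys[1]+ys[-1] = 5+6 = 11 → [6, 11, 9, 12, 6]
append ys[0]+ys[-1] = 6+6 = 12 → [6, 11, 9, 12, 6, 12]
insert 0 at 1 → [6, 0, 11, 9, 12, 6, 12]
pop() removes 12 → [6, 0, 11, 9, 12, 6]
insert 1 at 2 → [6, 0, 1, 11, 9, 12, 6]
sum = 45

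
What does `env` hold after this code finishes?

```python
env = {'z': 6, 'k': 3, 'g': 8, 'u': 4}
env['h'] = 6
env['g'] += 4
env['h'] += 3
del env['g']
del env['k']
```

{'z': 6, 'u': 4, 'h': 9}

env['h'] = 6 → {'z': 6, 'k': 3, 'g': 8, 'u': 4, 'h': 6}
env['g'] = 8+4 = 12 → {'z': 6, 'k': 3, 'g': 12, 'u': 4, 'h': 6}
env['h'] = 6+3 = 9 → {'z': 6, 'k': 3, 'g': 12, 'u': 4, 'h': 9}
del 'g' → {'z': 6, 'k': 3, 'u': 4, 'h': 9}
del 'k' → {'z': 6, 'u': 4, 'h': 9}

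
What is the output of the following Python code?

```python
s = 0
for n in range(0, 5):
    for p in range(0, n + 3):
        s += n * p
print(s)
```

n=0,p=0: s = 0+0 = 0
n=0,p=1: s = 0+0 = 0
n=0,p=2: s = 0+0 = 0
n=1,p=0: s = 0+0 = 0
n=1,p=1: s = 0+1 = 1
n=1,p=2: s = 1+2 = 3
n=1,p=3: s = 3+3 = 6
n=2,p=0: s = 6+0 = 6
n=2,p=1: s = 6+2 = 8
n=2,p=2: s = 8+4 = 12
n=2,p=3: s = 12+6 = 18
n=2,p=4: s = 18+8 = 26
n=3,p=0: s = 26+0 = 26
n=3,p=1: s = 26+3 = 29
n=3,p=2: s = 29+6 = 35
n=3,p=3: s = 35+9 = 44
n=3,p=4: s = 44+12 = 56
n=3,p=5: s = 56+15 = 71
n=4,p=0: s = 71+0 = 71
n=4,p=1: s = 71+4 = 75
n=4,p=2: s = 75+8 = 83
n=4,p=3: s = 83+12 = 95
n=4,p=4: s = 95+16 = 111
n=4,p=5: s = 111+20 = 131
n=4,p=6: s = 131+24 = 155

155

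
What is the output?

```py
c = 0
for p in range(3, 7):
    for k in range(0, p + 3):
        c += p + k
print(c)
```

p=3,k=0: c = 0+3 = 3
p=3,k=1: c = 3+4 = 7
p=3,k=2: c = 7+5 = 12
p=3,k=3: c = 12+6 = 18
p=3,k=4: c = 18+7 = 25
p=3,k=5: c = 25+8 = 33
p=4,k=0: c = 33+4 = 37
p=4,k=1: c = 37+5 = 42
p=4,k=2: c = 42+6 = 48
p=4,k=3: c = 48+7 = 55
p=4,k=4: c = 55+8 = 63
p=4,k=5: c = 63+9 = 72
p=4,k=6: c = 72+10 = 82
p=5,k=0: c = 82+5 = 87
p=5,k=1: c = 87+6 = 93
p=5,k=2: c = 93+7 = 100
p=5,k=3: c = 100+8 = 108
p=5,k=4: c = 108+9 = 117
p=5,k=5: c = 117+10 = 127
p=5,k=6: c = 127+11 = 138
p=5,k=7: c = 138+12 = 150
p=6,k=0: c = 150+6 = 156
p=6,k=1: c = 156+7 = 163
p=6,k=2: c = 163+8 = 171
p=6,k=3: c = 171+9 = 180
p=6,k=4: c = 180+10 = 190
p=6,k=5: c = 190+11 = 201
p=6,k=6: c = 201+12 = 213
p=6,k=7: c = 213+13 = 226
p=6,k=8: c = 226+14 = 240

240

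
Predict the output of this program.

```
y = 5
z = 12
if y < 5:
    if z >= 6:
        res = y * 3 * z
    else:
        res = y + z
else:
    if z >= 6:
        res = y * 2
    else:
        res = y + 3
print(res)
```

y=5, z=12
y < 5 is False; z >= 6 is True
→ res = y * 2 = 10

10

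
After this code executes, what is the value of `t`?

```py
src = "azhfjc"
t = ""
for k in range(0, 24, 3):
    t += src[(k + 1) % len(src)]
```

'zjzjzjzj'

k=0: add src[1]='z' → 'z'
k=3: add src[4]='j' → 'zj'
k=6: add src[1]='z' → 'zjz'
k=9: add src[4]='j' → 'zjzj'
k=12: add src[1]='z' → 'zjzjz'
k=15: add src[4]='j' → 'zjzjzj'
k=18: add src[1]='z' → 'zjzjzjz'
k=21: add src[4]='j' → 'zjzjzjzj'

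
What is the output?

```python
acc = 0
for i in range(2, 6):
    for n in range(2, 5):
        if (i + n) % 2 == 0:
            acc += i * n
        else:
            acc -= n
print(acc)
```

i=2,n=2: even sum, acc = 0+4 = 4
i=2,n=3: odd sum, acc = 4-3 = 1
i=2,n=4: even sum, acc = 1+8 = 9
i=3,n=2: odd sum, acc = 9-2 = 7
i=3,n=3: even sum, acc = 7+9 = 16
i=3,n=4: odd sum, acc = 16-4 = 12
i=4,n=2: even sum, acc = 12+8 = 20
i=4,n=3: odd sum, acc = 20-3 = 17
i=4,n=4: even sum, acc = 17+16 = 33
i=5,n=2: odd sum, acc = 33-2 = 31
i=5,n=3: even sum, acc = 31+15 = 46
i=5,n=4: odd sum, acc = 46-4 = 42

42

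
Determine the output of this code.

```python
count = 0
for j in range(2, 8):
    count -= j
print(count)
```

j=2: count = 0-2 = -2
j=3: count = (-2)-3 = -5
j=4: count = (-5)-4 = -9
j=5: count = (-9)-5 = -14
j=6: count = (-14)-6 = -20
j=7: count = (-20)-7 = -27

-27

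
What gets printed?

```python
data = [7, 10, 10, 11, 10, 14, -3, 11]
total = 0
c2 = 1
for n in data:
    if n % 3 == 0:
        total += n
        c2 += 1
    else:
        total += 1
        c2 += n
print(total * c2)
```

300

n=7: not %3==0, total = 0+1 = 1; c2=8
n=10: not %3==0, total = 1+1 = 2; c2=18
n=10: not %3==0, total = 2+1 = 3; c2=28
n=11: not %3==0, total = 3+1 = 4; c2=39
n=10: not %3==0, total = 4+1 = 5; c2=49
n=14: not %3==0, total = 5+1 = 6; c2=63
n=-3: %3==0, total = 6+(-3) = 3; c2=64
n=11: not %3==0, total = 3+1 = 4; c2=75
total*c2 = 4*75 = 300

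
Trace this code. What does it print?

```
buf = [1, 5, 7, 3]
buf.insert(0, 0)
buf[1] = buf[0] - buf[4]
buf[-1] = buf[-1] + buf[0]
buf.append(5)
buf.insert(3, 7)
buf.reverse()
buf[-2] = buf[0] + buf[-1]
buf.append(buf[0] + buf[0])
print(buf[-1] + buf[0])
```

15

insert 0 at 0 → [0, 1, 5, 7, 3]
buf[1] = buf[0]-buf[4] = 0-3 = -3 → [0, -3, 5, 7, 3]
buf[-1] = buf[-1]+buf[0] = 3+0 = 3 → [0, -3, 5, 7, 3]
append 5 → [0, -3, 5, 7, 3, 5]
insert 7 at 3 → [0, -3, 5, 7, 7, 3, 5]
reverse → [5, 3, 7, 7, 5, -3, 0]
buf[-2] = buf[0]+buf[-1] = 5+0 = 5 → [5, 3, 7, 7, 5, 5, 0]
append buf[0]+buf[0] = 5+5 = 10 → [5, 3, 7, 7, 5, 5, 0, 10]
buf[-1]+buf[0] = 10+5 = 15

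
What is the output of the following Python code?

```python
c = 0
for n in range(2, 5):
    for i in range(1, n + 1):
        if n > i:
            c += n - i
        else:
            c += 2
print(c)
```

n=2,i=1: 2>1, c = 0+1 = 1
n=2,i=2: not 2>2, c = 1+2 = 3
n=3,i=1: 3>1, c = 3+2 = 5
n=3,i=2: 3>2, c = 5+1 = 6
n=3,i=3: not 3>3, c = 6+2 = 8
n=4,i=1: 4>1, c = 8+3 = 11
n=4,i=2: 4>2, c = 11+2 = 13
n=4,i=3: 4>3, c = 13+1 = 14
n=4,i=4: not 4>4, c = 14+2 = 16

16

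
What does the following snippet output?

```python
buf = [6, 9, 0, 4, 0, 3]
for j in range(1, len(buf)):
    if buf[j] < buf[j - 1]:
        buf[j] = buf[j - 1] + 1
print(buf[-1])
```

13

j=1: 9>=6, unchanged → [6, 9, 0, 4, 0, 3]
j=2: 0<9, buf[2] = 9+1 = 10 → [6, 9, 10, 4, 0, 3]
j=3: 4<10, buf[3] = 10+1 = 11 → [6, 9, 10, 11, 0, 3]
j=4: 0<11, buf[4] = 11+1 = 12 → [6, 9, 10, 11, 12, 3]
j=5: 3<12, buf[5] = 12+1 = 13 → [6, 9, 10, 11, 12, 13]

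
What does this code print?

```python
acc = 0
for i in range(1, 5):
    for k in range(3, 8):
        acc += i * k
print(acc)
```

i=1,k=3: acc = 0+3 = 3
i=1,k=4: acc = 3+4 = 7
i=1,k=5: acc = 7+5 = 12
i=1,k=6: acc = 12+6 = 18
i=1,k=7: acc = 18+7 = 25
i=2,k=3: acc = 25+6 = 31
i=2,k=4: acc = 31+8 = 39
i=2,k=5: acc = 39+10 = 49
i=2,k=6: acc = 49+12 = 61
i=2,k=7: acc = 61+14 = 75
i=3,k=3: acc = 75+9 = 84
i=3,k=4: acc = 84+12 = 96
i=3,k=5: acc = 96+15 = 111
i=3,k=6: acc = 111+18 = 129
i=3,k=7: acc = 129+21 = 150
i=4,k=3: acc = 150+12 = 162
i=4,k=4: acc = 162+16 = 178
i=4,k=5: acc = 178+20 = 198
i=4,k=6: acc = 198+24 = 222
i=4,k=7: acc = 222+28 = 250

250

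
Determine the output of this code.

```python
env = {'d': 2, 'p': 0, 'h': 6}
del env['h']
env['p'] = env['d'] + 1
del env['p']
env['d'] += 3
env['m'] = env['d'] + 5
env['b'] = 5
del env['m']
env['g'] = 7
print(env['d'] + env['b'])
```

10

del 'h' → {'d': 2, 'p': 0}
env['p'] = env['d']+1 = 3 → {'d': 2, 'p': 3}
del 'p' → {'d': 2}
env['d'] = 2+3 = 5 → {'d': 5}
env['m'] = env['d']+5 = 10 → {'d': 5, 'm': 10}
env['b'] = 5 → {'d': 5, 'm': 10, 'b': 5}
del 'm' → {'d': 5, 'b': 5}
env['g'] = 7 → {'d': 5, 'b': 5, 'g': 7}
env['d']+env['b'] = 5+5 = 10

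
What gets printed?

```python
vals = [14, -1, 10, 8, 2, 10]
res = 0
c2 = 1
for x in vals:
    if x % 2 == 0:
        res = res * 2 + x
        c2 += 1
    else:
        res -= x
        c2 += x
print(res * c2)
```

1830

x=14: even, res = 0*2+14 = 14; c2=2
x=-1: not even, res = 14-(-1) = 15; c2=1
x=10: even, res = 15*2+10 = 40; c2=2
x=8: even, res = 40*2+8 = 88; c2=3
x=2: even, res = 88*2+2 = 178; c2=4
x=10: even, res = 178*2+10 = 366; c2=5
res*c2 = 366*5 = 1830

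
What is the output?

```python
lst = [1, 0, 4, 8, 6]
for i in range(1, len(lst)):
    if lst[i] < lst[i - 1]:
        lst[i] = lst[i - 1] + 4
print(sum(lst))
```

i=1: 0<1, lst[1] = 1+4 = 5 → [1, 5, 4, 8, 6]
i=2: 4<5, lst[2] = 5+4 = 9 → [1, 5, 9, 8, 6]
i=3: 8<9, lst[3] = 9+4 = 13 → [1, 5, 9, 13, 6]
i=4: 6<13, lst[4] = 13+4 = 17 → [1, 5, 9, 13, 17]
sum = 45

45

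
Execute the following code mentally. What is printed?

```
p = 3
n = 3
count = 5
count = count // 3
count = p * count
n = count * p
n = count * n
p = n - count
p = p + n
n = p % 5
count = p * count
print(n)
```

count = 5//3 = 1
count = 3*1 = 3
n = 3*3 = 9
n = 3*9 = 27
p = 27-3 = 24
p = 24+27 = 51
n = 51%5 = 1
count = 51*3 = 153

1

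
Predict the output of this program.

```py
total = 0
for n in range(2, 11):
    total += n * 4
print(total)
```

n=2: total = 0+2*4 = 8
n=3: total = 8+3*4 = 20
n=4: total = 20+4*4 = 36
n=5: total = 36+5*4 = 56
n=6: total = 56+6*4 = 80
n=7: total = 80+7*4 = 108
n=8: total = 108+8*4 = 140
n=9: total = 140+9*4 = 176
n=10: total = 176+10*4 = 216

216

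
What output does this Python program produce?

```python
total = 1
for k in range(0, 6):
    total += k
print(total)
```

16

k=0: total = 1+0 = 1
k=1: total = 1+1 = 2
k=2: total = 2+2 = 4
k=3: total = 4+3 = 7
k=4: total = 7+4 = 11
k=5: total = 11+5 = 16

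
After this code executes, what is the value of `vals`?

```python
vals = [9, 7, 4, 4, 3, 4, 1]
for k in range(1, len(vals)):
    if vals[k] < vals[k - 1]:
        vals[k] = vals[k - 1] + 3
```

[9, 12, 15, 18, 21, 24, 27]

k=1: 7<9, vals[1] = 9+3 = 12 → [9, 12, 4, 4, 3, 4, 1]
k=2: 4<12, vals[2] = 12+3 = 15 → [9, 12, 15, 4, 3, 4, 1]
k=3: 4<15, vals[3] = 15+3 = 18 → [9, 12, 15, 18, 3, 4, 1]
k=4: 3<18, vals[4] = 18+3 = 21 → [9, 12, 15, 18, 21, 4, 1]
k=5: 4<21, vals[5] = 21+3 = 24 → [9, 12, 15, 18, 21, 24, 1]
k=6: 1<24, vals[6] = 24+3 = 27 → [9, 12, 15, 18, 21, 24, 27]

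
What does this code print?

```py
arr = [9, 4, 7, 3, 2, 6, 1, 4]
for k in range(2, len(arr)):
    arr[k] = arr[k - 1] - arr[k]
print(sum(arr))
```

-52

k=2: arr[2] = 4-7 = -3 → [9, 4, -3, 3, 2, 6, 1, 4]
k=3: arr[3] = (-3)-3 = -6 → [9, 4, -3, -6, 2, 6, 1, 4]
k=4: arr[4] = (-6)-2 = -8 → [9, 4, -3, -6, -8, 6, 1, 4]
k=5: arr[5] = (-8)-6 = -14 → [9, 4, -3, -6, -8, -14, 1, 4]
k=6: arr[6] = (-14)-1 = -15 → [9, 4, -3, -6, -8, -14, -15, 4]
k=7: arr[7] = (-15)-4 = -19 → [9, 4, -3, -6, -8, -14, -15, -19]
sum = -52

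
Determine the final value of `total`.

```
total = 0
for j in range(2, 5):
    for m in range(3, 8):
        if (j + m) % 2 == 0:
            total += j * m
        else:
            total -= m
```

65

j=2,m=3: odd sum, total = 0-3 = -3
j=2,m=4: even sum, total = (-3)+8 = 5
j=2,m=5: odd sum, total = 5-5 = 0
j=2,m=6: even sum, total = 0+12 = 12
j=2,m=7: odd sum, total = 12-7 = 5
j=3,m=3: even sum, total = 5+9 = 14
j=3,m=4: odd sum, total = 14-4 = 10
j=3,m=5: even sum, total = 10+15 = 25
j=3,m=6: odd sum, total = 25-6 = 19
j=3,m=7: even sum, total = 19+21 = 40
j=4,m=3: odd sum, total = 40-3 = 37
j=4,m=4: even sum, total = 37+16 = 53
j=4,m=5: odd sum, total = 53-5 = 48
j=4,m=6: even sum, total = 48+24 = 72
j=4,m=7: odd sum, total = 72-7 = 65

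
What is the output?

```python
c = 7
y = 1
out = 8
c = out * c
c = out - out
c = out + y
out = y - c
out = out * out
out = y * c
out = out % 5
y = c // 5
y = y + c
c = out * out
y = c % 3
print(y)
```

1

c = 8*7 = 56
c = 8-8 = 0
c = 8+1 = 9
out = 1-9 = -8
out = (-8)*(-8) = 64
out = 1*9 = 9
out = 9%5 = 4
y = 9//5 = 1
y = 1+9 = 10
c = 4*4 = 16
y = 16%3 = 1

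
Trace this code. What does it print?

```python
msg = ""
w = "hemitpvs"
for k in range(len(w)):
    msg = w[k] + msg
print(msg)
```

k=0: prepend 'h' → 'h'
k=1: prepend 'e' → 'eh'
k=2: prepend 'm' → 'meh'
k=3: prepend 'i' → 'imeh'
k=4: prepend 't' → 'timeh'
k=5: prepend 'p' → 'ptimeh'
k=6: prepend 'v' → 'vptimeh'
k=7: prepend 's' → 'svptimeh'

svptimeh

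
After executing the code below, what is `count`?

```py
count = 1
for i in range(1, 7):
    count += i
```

22

i=1: count = 1+1 = 2
i=2: count = 2+2 = 4
i=3: count = 4+3 = 7
i=4: count = 7+4 = 11
i=5: count = 11+5 = 16
i=6: count = 16+6 = 22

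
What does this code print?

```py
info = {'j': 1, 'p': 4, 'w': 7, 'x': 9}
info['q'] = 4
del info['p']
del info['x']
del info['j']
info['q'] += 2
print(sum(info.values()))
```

info['q'] = 4 → {'j': 1, 'p': 4, 'w': 7, 'x': 9, 'q': 4}
del 'p' → {'j': 1, 'w': 7, 'x': 9, 'q': 4}
del 'x' → {'j': 1, 'w': 7, 'q': 4}
del 'j' → {'w': 7, 'q': 4}
info['q'] = 4+2 = 6 → {'w': 7, 'q': 6}
sum of values = 13

13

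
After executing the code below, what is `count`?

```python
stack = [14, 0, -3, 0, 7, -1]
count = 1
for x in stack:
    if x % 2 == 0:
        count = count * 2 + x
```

64

x=14: even, count = 1*2+14 = 16
x=0: even, count = 16*2+0 = 32
x=-3: not even
x=0: even, count = 32*2+0 = 64
x=7: not even
x=-1: not even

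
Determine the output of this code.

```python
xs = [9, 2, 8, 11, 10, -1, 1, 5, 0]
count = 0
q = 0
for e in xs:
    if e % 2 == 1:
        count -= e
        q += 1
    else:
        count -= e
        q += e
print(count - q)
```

-70

e=9: odd, count = 0-9 = -9; q=1
e=2: not odd, count = (-9)-2 = -11; q=3
e=8: not odd, count = (-11)-8 = -19; q=11
e=11: odd, count = (-19)-11 = -30; q=12
e=10: not odd, count = (-30)-10 = -40; q=22
e=-1: odd, count = (-40)-(-1) = -39; q=23
e=1: odd, count = (-39)-1 = -40; q=24
e=5: odd, count = (-40)-5 = -45; q=25
e=0: not odd, count = (-45)-0 = -45; q=25
count-q = (-45)-25 = -70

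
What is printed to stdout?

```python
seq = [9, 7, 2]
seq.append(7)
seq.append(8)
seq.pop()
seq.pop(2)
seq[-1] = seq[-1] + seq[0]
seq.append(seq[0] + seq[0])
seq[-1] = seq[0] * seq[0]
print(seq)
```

append 7 → [9, 7, 2, 7]
append 8 → [9, 7, 2, 7, 8]
pop() removes 8 → [9, 7, 2, 7]
pop(2) removes 2 → [9, 7, 7]
seq[-1] = seq[-1]+seq[0] = 7+9 = 16 → [9, 7, 16]
append seq[0]+seq[0] = 9+9 = 18 → [9, 7, 16, 18]
seq[-1] = seq[0]*seq[0] = 9*9 = 81 → [9, 7, 16, 81]

[9, 7, 16, 81]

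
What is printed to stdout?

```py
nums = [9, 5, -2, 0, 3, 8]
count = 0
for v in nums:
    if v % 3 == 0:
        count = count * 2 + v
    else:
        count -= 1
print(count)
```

30

v=9: %3==0, count = 0*2+9 = 9
v=5: not %3==0, count = 9-1 = 8
v=-2: not %3==0, count = 8-1 = 7
v=0: %3==0, count = 7*2+0 = 14
v=3: %3==0, count = 14*2+3 = 31
v=8: not %3==0, count = 31-1 = 30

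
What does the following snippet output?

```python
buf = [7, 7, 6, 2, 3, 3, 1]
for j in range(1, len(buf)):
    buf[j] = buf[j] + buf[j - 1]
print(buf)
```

[7, 14, 20, 22, 25, 28, 29]

j=1: buf[1] = 7+7 = 14 → [7, 14, 6, 2, 3, 3, 1]
j=2: buf[2] = 6+14 = 20 → [7, 14, 20, 2, 3, 3, 1]
j=3: buf[3] = 2+20 = 22 → [7, 14, 20, 22, 3, 3, 1]
j=4: buf[4] = 3+22 = 25 → [7, 14, 20, 22, 25, 3, 1]
j=5: buf[5] = 3+25 = 28 → [7, 14, 20, 22, 25, 28, 1]
j=6: buf[6] = 1+28 = 29 → [7, 14, 20, 22, 25, 28, 29]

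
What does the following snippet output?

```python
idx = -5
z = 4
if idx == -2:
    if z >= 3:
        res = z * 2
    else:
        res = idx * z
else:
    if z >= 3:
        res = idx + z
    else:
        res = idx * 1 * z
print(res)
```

-1

idx=-5, z=4
idx == -2 is False; z >= 3 is True
→ res = idx + z = -1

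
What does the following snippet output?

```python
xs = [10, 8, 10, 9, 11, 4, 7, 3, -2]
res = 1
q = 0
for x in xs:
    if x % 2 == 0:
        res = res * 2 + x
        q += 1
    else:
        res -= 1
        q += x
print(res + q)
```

325

x=10: even, res = 1*2+10 = 12; q=1
x=8: even, res = 12*2+8 = 32; q=2
x=10: even, res = 32*2+10 = 74; q=3
x=9: not even, res = 74-1 = 73; q=12
x=11: not even, res = 73-1 = 72; q=23
x=4: even, res = 72*2+4 = 148; q=24
x=7: not even, res = 148-1 = 147; q=31
x=3: not even, res = 147-1 = 146; q=34
x=-2: even, res = 146*2+(-2) = 290; q=35
res+q = 290+35 = 325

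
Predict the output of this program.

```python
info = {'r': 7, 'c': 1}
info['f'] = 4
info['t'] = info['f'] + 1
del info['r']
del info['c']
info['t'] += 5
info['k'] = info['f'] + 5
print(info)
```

info['f'] = 4 → {'r': 7, 'c': 1, 'f': 4}
info['t'] = info['f']+1 = 5 → {'r': 7, 'c': 1, 'f': 4, 't': 5}
del 'r' → {'c': 1, 'f': 4, 't': 5}
del 'c' → {'f': 4, 't': 5}
info['t'] = 5+5 = 10 → {'f': 4, 't': 10}
info['k'] = info['f']+5 = 9 → {'f': 4, 't': 10, 'k': 9}

{'f': 4, 't': 10, 'k': 9}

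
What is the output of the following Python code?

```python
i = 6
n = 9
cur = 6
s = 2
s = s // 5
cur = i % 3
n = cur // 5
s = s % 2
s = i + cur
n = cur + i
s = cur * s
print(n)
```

s = 2//5 = 0
cur = 6%3 = 0
n = 0//5 = 0
s = 0%2 = 0
s = 6+0 = 6
n = 0+6 = 6
s = 0*6 = 0

6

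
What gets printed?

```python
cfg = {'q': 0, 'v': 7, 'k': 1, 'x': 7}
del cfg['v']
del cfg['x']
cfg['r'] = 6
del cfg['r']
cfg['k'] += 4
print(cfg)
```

{'q': 0, 'k': 5}

del 'v' → {'q': 0, 'k': 1, 'x': 7}
del 'x' → {'q': 0, 'k': 1}
cfg['r'] = 6 → {'q': 0, 'k': 1, 'r': 6}
del 'r' → {'q': 0, 'k': 1}
cfg['k'] = 1+4 = 5 → {'q': 0, 'k': 5}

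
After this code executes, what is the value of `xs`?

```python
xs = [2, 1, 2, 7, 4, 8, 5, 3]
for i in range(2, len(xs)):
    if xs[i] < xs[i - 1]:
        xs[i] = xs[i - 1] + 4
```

[2, 1, 2, 7, 11, 15, 19, 23]

i=2: 2>=1, unchanged → [2, 1, 2, 7, 4, 8, 5, 3]
i=3: 7>=2, unchanged → [2, 1, 2, 7, 4, 8, 5, 3]
i=4: 4<7, xs[4] = 7+4 = 11 → [2, 1, 2, 7, 11, 8, 5, 3]
i=5: 8<11, xs[5] = 11+4 = 15 → [2, 1, 2, 7, 11, 15, 5, 3]
i=6: 5<15, xs[6] = 15+4 = 19 → [2, 1, 2, 7, 11, 15, 19, 3]
i=7: 3<19, xs[7] = 19+4 = 23 → [2, 1, 2, 7, 11, 15, 19, 23]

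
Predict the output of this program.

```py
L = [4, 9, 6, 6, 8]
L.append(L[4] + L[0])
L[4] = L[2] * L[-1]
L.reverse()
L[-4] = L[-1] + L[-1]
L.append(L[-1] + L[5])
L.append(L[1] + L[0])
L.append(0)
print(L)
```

[12, 72, 8, 6, 9, 4, 8, 84, 0]

append L[4]+L[0] = 8+4 = 12 → [4, 9, 6, 6, 8, 12]
L[4] = L[2]*L[-1] = 6*12 = 72 → [4, 9, 6, 6, 72, 12]
reverse → [12, 72, 6, 6, 9, 4]
L[-4] = L[-1]+L[-1] = 4+4 = 8 → [12, 72, 8, 6, 9, 4]
append L[-1]+L[5] = 4+4 = 8 → [12, 72, 8, 6, 9, 4, 8]
append L[1]+L[0] = 72+12 = 84 → [12, 72, 8, 6, 9, 4, 8, 84]
append 0 → [12, 72, 8, 6, 9, 4, 8, 84, 0]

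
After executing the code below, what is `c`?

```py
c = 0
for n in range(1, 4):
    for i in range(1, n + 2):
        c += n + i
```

39

n=1,i=1: c = 0+2 = 2
n=1,i=2: c = 2+3 = 5
n=2,i=1: c = 5+3 = 8
n=2,i=2: c = 8+4 = 12
n=2,i=3: c = 12+5 = 17
n=3,i=1: c = 17+4 = 21
n=3,i=2: c = 21+5 = 26
n=3,i=3: c = 26+6 = 32
n=3,i=4: c = 32+7 = 39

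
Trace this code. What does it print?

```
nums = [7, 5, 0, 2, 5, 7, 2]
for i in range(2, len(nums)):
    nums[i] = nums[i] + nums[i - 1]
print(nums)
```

[7, 5, 5, 7, 12, 19, 21]

i=2: nums[2] = 0+5 = 5 → [7, 5, 5, 2, 5, 7, 2]
i=3: nums[3] = 2+5 = 7 → [7, 5, 5, 7, 5, 7, 2]
i=4: nums[4] = 5+7 = 12 → [7, 5, 5, 7, 12, 7, 2]
i=5: nums[5] = 7+12 = 19 → [7, 5, 5, 7, 12, 19, 2]
i=6: nums[6] = 2+19 = 21 → [7, 5, 5, 7, 12, 19, 21]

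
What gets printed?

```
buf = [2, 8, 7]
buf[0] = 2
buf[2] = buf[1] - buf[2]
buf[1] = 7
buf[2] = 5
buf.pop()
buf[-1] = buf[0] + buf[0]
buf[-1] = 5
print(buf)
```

buf[0] = 2 → [2, 8, 7]
buf[2] = buf[1]-buf[2] = 8-7 = 1 → [2, 8, 1]
buf[1] = 7 → [2, 7, 1]
buf[2] = 5 → [2, 7, 5]
pop() removes 5 → [2, 7]
buf[-1] = buf[0]+buf[0] = 2+2 = 4 → [2, 4]
buf[-1] = 5 → [2, 5]

[2, 5]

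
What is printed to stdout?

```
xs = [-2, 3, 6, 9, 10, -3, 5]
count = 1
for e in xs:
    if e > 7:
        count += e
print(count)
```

20

e=-2: not >7
e=3: not >7
e=6: not >7
e=9: >7, count = 1+9 = 10
e=10: >7, count = 10+10 = 20
e=-3: not >7
e=5: not >7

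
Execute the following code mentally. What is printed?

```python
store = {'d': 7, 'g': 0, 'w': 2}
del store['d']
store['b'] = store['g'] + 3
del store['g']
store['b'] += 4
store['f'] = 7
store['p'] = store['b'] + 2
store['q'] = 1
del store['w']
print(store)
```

{'b': 7, 'f': 7, 'p': 9, 'q': 1}

del 'd' → {'g': 0, 'w': 2}
store['b'] = store['g']+3 = 3 → {'g': 0, 'w': 2, 'b': 3}
del 'g' → {'w': 2, 'b': 3}
store['b'] = 3+4 = 7 → {'w': 2, 'b': 7}
store['f'] = 7 → {'w': 2, 'b': 7, 'f': 7}
store['p'] = store['b']+2 = 9 → {'w': 2, 'b': 7, 'f': 7, 'p': 9}
store['q'] = 1 → {'w': 2, 'b': 7, 'f': 7, 'p': 9, 'q': 1}
del 'w' → {'b': 7, 'f': 7, 'p': 9, 'q': 1}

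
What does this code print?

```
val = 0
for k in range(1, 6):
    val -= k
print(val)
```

k=1: val = 0-1 = -1
k=2: val = (-1)-2 = -3
k=3: val = (-3)-3 = -6
k=4: val = (-6)-4 = -10
k=5: val = (-10)-5 = -15

-15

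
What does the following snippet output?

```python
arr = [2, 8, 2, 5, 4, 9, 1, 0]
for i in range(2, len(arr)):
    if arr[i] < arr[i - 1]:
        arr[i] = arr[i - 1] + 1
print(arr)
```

[2, 8, 9, 10, 11, 12, 13, 14]

i=2: 2<8, arr[2] = 8+1 = 9 → [2, 8, 9, 5, 4, 9, 1, 0]
i=3: 5<9, arr[3] = 9+1 = 10 → [2, 8, 9, 10, 4, 9, 1, 0]
i=4: 4<10, arr[4] = 10+1 = 11 → [2, 8, 9, 10, 11, 9, 1, 0]
i=5: 9<11, arr[5] = 11+1 = 12 → [2, 8, 9, 10, 11, 12, 1, 0]
i=6: 1<12, arr[6] = 12+1 = 13 → [2, 8, 9, 10, 11, 12, 13, 0]
i=7: 0<13, arr[7] = 13+1 = 14 → [2, 8, 9, 10, 11, 12, 13, 14]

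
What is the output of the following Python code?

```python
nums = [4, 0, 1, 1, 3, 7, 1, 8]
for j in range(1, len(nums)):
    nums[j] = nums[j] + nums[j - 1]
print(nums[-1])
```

25

j=1: nums[1] = 0+4 = 4 → [4, 4, 1, 1, 3, 7, 1, 8]
j=2: nums[2] = 1+4 = 5 → [4, 4, 5, 1, 3, 7, 1, 8]
j=3: nums[3] = 1+5 = 6 → [4, 4, 5, 6, 3, 7, 1, 8]
j=4: nums[4] = 3+6 = 9 → [4, 4, 5, 6, 9, 7, 1, 8]
j=5: nums[5] = 7+9 = 16 → [4, 4, 5, 6, 9, 16, 1, 8]
j=6: nums[6] = 1+16 = 17 → [4, 4, 5, 6, 9, 16, 17, 8]
j=7: nums[7] = 8+17 = 25 → [4, 4, 5, 6, 9, 16, 17, 25]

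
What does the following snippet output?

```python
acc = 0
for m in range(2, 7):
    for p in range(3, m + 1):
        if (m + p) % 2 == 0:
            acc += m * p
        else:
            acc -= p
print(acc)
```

m=3,p=3: even sum, acc = 0+9 = 9
m=4,p=3: odd sum, acc = 9-3 = 6
m=4,p=4: even sum, acc = 6+16 = 22
m=5,p=3: even sum, acc = 22+15 = 37
m=5,p=4: odd sum, acc = 37-4 = 33
m=5,p=5: even sum, acc = 33+25 = 58
m=6,p=3: odd sum, acc = 58-3 = 55
m=6,p=4: even sum, acc = 55+24 = 79
m=6,p=5: odd sum, acc = 79-5 = 74
m=6,p=6: even sum, acc = 74+36 = 110

110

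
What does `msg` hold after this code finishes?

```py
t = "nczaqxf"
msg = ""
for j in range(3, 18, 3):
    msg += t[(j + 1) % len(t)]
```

j=3: add t[4]='q' → 'q'
j=6: add t[0]='n' → 'qn'
j=9: add t[3]='a' → 'qna'
j=12: add t[6]='f' → 'qnaf'
j=15: add t[2]='z' → 'qnafz'

'qnafz'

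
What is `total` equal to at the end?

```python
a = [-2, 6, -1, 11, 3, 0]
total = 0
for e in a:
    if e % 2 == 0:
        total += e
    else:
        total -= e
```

-9

e=-2: even, total = 0+(-2) = -2
e=6: even, total = (-2)+6 = 4
e=-1: not even, total = 4-(-1) = 5
e=11: not even, total = 5-11 = -6
e=3: not even, total = (-6)-3 = -9
e=0: even, total = (-9)+0 = -9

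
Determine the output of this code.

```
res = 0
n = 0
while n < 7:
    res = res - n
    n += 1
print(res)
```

n=0: res = 0-0 = 0
n=1: res = 0-1 = -1
n=2: res = (-1)-2 = -3
n=3: res = (-3)-3 = -6
n=4: res = (-6)-4 = -10
n=5: res = (-10)-5 = -15
n=6: res = (-15)-6 = -21

-21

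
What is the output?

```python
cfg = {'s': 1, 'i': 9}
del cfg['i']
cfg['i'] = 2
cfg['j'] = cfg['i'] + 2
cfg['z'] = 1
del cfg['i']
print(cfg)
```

{'s': 1, 'j': 4, 'z': 1}

del 'i' → {'s': 1}
cfg['i'] = 2 → {'s': 1, 'i': 2}
cfg['j'] = cfg['i']+2 = 4 → {'s': 1, 'i': 2, 'j': 4}
cfg['z'] = 1 → {'s': 1, 'i': 2, 'j': 4, 'z': 1}
del 'i' → {'s': 1, 'j': 4, 'z': 1}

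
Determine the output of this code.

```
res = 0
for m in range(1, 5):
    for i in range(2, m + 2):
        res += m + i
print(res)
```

60

m=1,i=2: res = 0+3 = 3
m=2,i=2: res = 3+4 = 7
m=2,i=3: res = 7+5 = 12
m=3,i=2: res = 12+5 = 17
m=3,i=3: res = 17+6 = 23
m=3,i=4: res = 23+7 = 30
m=4,i=2: res = 30+6 = 36
m=4,i=3: res = 36+7 = 43
m=4,i=4: res = 43+8 = 51
m=4,i=5: res = 51+9 = 60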